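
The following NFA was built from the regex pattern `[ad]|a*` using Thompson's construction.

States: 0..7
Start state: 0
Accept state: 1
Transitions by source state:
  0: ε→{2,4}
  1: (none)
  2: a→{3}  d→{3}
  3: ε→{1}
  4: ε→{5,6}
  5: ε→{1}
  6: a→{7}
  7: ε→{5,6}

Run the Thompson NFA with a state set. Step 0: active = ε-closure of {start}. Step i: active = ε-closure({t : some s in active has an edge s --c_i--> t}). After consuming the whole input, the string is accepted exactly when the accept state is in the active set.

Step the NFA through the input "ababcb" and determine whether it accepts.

Answer: REJECT

Trace:
initial (ε-close {0}): {0,1,2,4,5,6}
'a' @ 1: {1,3,5,6,7}  (accept∈set)
'b' @ 2: {}  — dead — no transitions
rest 'abcb' ignored (set empty)
end set {} — state 1 not in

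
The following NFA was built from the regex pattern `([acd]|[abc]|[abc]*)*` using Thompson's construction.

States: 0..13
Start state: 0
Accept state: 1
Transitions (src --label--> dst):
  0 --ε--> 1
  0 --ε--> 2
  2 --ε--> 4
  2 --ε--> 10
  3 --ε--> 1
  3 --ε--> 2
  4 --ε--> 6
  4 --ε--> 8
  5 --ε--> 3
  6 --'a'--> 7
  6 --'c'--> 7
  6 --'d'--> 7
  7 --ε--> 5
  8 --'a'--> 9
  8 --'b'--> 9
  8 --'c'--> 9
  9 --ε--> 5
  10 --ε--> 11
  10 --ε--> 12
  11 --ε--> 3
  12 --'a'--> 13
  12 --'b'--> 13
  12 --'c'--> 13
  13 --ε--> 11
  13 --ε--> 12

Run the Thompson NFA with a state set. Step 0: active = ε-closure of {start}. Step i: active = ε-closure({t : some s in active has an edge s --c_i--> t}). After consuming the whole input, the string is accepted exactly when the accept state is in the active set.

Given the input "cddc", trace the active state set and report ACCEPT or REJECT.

Answer: ACCEPT

Steps:
start: ε-closure({0}) = {0,1,2,3,4,6,8,10,11,12}
'c' @ 1: {1,2,3,4,5,6,7,8,9,10,11,12,13}  [accepting]
'd' @ 2: {1,2,3,4,5,6,7,8,10,11,12}  [accepting]
'd' @ 3: {1,2,3,4,5,6,7,8,10,11,12}  [accepting]
'c' @ 4: {1,2,3,4,5,6,7,8,9,10,11,12,13}  [accepting]
end set {1,2,3,4,5,6,7,8,9,10,11,12,13} — state 1 in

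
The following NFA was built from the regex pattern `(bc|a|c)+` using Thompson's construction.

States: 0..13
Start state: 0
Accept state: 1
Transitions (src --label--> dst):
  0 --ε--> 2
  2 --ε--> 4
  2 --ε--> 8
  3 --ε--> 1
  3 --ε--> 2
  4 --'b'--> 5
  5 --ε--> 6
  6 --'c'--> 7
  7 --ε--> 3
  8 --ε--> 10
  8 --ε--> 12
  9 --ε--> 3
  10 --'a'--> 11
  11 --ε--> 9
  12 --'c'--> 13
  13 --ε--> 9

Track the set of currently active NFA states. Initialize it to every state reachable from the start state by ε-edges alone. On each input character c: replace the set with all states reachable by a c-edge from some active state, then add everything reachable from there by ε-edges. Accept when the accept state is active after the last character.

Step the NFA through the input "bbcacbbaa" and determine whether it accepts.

Answer: REJECT

Derivation:
initial (ε-close {0}): {0,2,4,8,10,12}
'b' @ 1: {5,6}
'b' @ 2: {}  — state set empty
rest 'cacbbaa' ignored (set empty)
final: {}; accept 1 not in set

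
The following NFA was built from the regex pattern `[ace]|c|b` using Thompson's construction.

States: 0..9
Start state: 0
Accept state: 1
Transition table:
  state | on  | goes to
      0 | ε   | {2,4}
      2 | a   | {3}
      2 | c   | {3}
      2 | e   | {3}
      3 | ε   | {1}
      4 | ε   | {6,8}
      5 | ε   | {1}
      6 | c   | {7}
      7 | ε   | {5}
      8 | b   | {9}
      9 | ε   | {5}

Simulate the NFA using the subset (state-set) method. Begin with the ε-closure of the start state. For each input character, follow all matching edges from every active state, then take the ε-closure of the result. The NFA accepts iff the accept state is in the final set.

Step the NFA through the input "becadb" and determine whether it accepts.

start: ε-closure({0}) = {0,2,4,6,8}
'b' @ 1: {1,5,9}  (accept∈set)
'e' @ 2: {}  — state set empty
rest 'cadb' ignored (set empty)
after full input: {}  (accept=1 not in)

Answer: REJECT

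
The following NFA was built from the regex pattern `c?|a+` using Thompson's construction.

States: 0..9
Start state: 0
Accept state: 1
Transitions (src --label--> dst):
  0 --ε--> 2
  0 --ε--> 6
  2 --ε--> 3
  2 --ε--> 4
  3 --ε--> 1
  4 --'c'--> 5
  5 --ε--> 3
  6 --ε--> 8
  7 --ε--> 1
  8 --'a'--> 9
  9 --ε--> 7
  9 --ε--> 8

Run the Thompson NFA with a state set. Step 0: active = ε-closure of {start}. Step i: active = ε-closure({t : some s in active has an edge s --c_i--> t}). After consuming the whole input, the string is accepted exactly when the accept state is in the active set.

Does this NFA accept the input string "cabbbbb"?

initial (ε-close {0}): {0,1,2,3,4,6,8}
'c' @ 1: {1,3,5}  ✓accept
'a' @ 2: {}  — state set empty
rest 'bbbbb' ignored (set empty)
after full input: {}  (accept=1 not in)

Answer: REJECT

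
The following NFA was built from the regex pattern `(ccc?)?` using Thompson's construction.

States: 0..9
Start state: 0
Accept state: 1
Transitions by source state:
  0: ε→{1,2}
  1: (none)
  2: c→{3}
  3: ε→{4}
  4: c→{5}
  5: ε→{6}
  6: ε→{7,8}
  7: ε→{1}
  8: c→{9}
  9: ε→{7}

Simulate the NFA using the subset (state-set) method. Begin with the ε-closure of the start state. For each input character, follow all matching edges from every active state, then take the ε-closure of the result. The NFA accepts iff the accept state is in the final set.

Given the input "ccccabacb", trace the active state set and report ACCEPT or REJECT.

start: ε-closure({0}) = {0,1,2}
'c' @ 1: {3,4}
'c' @ 2: {1,5,6,7,8}  ✓accept
'c' @ 3: {1,7,9}  ✓accept
'c' @ 4: {}  — state set empty
rest 'abacb' ignored (set empty)
end set {} — state 1 not in

Answer: REJECT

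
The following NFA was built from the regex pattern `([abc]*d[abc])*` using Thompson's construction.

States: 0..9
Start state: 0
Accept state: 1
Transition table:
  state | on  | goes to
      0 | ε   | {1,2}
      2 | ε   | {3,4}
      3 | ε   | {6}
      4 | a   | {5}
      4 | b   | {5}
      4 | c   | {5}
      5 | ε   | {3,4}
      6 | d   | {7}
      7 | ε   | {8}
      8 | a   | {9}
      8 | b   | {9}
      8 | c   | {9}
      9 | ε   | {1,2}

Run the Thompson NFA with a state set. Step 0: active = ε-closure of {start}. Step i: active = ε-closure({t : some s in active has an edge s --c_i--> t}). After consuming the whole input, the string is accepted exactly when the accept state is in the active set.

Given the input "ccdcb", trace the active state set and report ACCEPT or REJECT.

initial (ε-close {0}): {0,1,2,3,4,6}
'c' @ 1: {3,4,5,6}
'c' @ 2: {3,4,5,6}
'd' @ 3: {7,8}
'c' @ 4: {1,2,3,4,6,9}  ✓accept
'b' @ 5: {3,4,5,6}
end set {3,4,5,6} — state 1 not in

Answer: REJECT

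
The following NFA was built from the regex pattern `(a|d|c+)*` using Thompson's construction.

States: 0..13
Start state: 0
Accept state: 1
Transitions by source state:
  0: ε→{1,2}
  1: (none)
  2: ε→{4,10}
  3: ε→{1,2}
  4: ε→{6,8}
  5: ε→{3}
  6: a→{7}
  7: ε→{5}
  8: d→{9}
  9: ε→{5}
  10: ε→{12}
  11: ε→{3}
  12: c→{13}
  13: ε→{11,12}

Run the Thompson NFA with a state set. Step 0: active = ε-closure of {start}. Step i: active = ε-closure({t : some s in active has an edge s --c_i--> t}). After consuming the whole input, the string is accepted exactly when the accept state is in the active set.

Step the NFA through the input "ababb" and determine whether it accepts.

S₀ = ε-closure({0}) = {0,1,2,4,6,8,10,12}
'a' @ 1: {1,2,3,4,5,6,7,8,10,12}  ✓accept
'b' @ 2: {}  — dead — no transitions
rest 'abb' ignored (set empty)
after full input: {}  (accept=1 not in)

Answer: REJECT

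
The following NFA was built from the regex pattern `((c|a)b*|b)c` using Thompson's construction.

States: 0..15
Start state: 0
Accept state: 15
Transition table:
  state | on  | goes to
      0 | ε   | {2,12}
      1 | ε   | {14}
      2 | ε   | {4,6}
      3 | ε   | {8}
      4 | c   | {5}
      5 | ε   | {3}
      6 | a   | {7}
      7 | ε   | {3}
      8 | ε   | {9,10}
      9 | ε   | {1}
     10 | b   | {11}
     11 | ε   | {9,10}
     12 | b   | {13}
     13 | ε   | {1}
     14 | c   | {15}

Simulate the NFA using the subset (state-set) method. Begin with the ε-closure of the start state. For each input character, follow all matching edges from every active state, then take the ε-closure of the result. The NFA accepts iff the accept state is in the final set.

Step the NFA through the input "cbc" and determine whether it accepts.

Answer: ACCEPT

Steps:
S₀ = ε-closure({0}) = {0,2,4,6,12}
'c' @ 1: {1,3,5,8,9,10,14}
'b' @ 2: {1,9,10,11,14}
'c' @ 3: {15}  ✓accept
after full input: {15}  (accept=15 in)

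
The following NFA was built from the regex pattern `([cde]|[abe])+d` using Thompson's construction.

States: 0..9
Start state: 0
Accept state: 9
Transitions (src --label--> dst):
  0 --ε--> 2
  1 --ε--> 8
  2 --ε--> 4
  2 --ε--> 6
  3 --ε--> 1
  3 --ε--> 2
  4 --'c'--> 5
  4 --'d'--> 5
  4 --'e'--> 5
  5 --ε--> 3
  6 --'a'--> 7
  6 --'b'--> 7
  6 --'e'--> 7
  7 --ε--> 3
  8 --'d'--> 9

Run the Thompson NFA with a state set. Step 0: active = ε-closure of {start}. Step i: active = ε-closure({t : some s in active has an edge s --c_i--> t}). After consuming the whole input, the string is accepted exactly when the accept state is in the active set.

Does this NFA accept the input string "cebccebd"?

initial (ε-close {0}): {0,2,4,6}
'c' @ 1: {1,2,3,4,5,6,8}
'e' @ 2: {1,2,3,4,5,6,7,8}
'b' @ 3: {1,2,3,4,6,7,8}
'c' @ 4: {1,2,3,4,5,6,8}
'c' @ 5: {1,2,3,4,5,6,8}
'e' @ 6: {1,2,3,4,5,6,7,8}
'b' @ 7: {1,2,3,4,6,7,8}
'd' @ 8: {1,2,3,4,5,6,8,9}  [accepting]
end set {1,2,3,4,5,6,8,9} — state 9 in

Answer: ACCEPT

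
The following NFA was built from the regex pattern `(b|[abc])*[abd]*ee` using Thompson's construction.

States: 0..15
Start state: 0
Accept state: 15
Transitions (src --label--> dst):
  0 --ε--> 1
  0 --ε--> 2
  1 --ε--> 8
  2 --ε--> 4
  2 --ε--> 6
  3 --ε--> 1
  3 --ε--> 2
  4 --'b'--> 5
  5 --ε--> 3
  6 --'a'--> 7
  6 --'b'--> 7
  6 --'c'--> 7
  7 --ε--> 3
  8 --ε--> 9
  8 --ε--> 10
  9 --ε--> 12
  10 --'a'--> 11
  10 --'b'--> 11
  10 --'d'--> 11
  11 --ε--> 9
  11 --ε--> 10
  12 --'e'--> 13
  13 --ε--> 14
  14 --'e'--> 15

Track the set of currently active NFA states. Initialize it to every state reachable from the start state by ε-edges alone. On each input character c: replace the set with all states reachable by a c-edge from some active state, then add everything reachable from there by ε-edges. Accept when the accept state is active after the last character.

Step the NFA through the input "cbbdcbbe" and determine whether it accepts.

start: ε-closure({0}) = {0,1,2,4,6,8,9,10,12}
'c' @ 1: {1,2,3,4,6,7,8,9,10,12}
'b' @ 2: {1,2,3,4,5,6,7,8,9,10,11,12}
'b' @ 3: {1,2,3,4,5,6,7,8,9,10,11,12}
'd' @ 4: {9,10,11,12}
'c' @ 5: {}  — dead — no transitions
rest 'bbe' ignored (set empty)
after full input: {}  (accept=15 not in)

Answer: REJECT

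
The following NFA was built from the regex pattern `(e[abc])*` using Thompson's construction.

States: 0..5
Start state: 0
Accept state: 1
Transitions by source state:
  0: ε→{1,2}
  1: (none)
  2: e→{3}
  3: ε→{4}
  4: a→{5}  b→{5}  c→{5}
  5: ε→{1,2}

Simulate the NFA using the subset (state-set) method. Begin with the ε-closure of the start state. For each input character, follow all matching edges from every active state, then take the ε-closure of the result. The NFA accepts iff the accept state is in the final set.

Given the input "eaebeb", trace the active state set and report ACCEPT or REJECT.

Answer: ACCEPT

Trace:
initial (ε-close {0}): {0,1,2}
'e' @ 1: {3,4}
'a' @ 2: {1,2,5}  (accept∈set)
'e' @ 3: {3,4}
'b' @ 4: {1,2,5}  (accept∈set)
'e' @ 5: {3,4}
'b' @ 6: {1,2,5}  (accept∈set)
final: {1,2,5}; accept 1 in set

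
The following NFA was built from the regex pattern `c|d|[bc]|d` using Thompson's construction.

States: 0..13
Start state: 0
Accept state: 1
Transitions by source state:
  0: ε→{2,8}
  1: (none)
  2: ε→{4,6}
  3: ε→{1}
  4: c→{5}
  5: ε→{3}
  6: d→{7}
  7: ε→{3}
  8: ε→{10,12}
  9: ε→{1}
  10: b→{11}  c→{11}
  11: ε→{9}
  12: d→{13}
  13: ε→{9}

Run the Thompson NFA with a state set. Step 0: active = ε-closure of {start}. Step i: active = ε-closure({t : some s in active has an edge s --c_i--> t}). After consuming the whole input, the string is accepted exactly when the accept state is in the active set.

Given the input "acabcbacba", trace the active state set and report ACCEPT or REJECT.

Answer: REJECT

Steps:
S₀ = ε-closure({0}) = {0,2,4,6,8,10,12}
'a' @ 1: {}  — state set empty
rest 'cabcbacba' ignored (set empty)
final: {}; accept 1 not in set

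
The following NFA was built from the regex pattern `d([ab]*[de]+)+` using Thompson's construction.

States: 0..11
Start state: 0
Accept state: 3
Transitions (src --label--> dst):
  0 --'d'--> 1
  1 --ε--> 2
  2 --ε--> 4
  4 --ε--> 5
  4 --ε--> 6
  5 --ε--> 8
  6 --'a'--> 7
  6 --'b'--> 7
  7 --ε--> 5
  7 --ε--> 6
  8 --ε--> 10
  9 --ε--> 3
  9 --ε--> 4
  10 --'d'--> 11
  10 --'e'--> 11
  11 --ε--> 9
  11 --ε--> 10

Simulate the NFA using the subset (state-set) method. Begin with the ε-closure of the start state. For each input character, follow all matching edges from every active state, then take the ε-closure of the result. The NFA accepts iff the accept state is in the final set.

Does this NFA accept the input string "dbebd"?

Answer: ACCEPT

Trace:
S₀ = ε-closure({0}) = {0}
'd' @ 1: {1,2,4,5,6,8,10}
'b' @ 2: {5,6,7,8,10}
'e' @ 3: {3,4,5,6,8,9,10,11}  (accept∈set)
'b' @ 4: {5,6,7,8,10}
'd' @ 5: {3,4,5,6,8,9,10,11}  (accept∈set)
after full input: {3,4,5,6,8,9,10,11}  (accept=3 in)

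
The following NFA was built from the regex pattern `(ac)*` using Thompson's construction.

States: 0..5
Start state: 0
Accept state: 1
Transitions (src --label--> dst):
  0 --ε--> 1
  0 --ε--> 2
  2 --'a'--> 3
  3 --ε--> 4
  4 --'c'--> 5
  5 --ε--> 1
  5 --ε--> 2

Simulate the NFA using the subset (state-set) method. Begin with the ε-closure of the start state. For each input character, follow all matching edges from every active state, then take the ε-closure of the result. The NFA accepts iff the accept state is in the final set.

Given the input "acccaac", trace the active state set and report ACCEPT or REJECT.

Answer: REJECT

Steps:
S₀ = ε-closure({0}) = {0,1,2}
'a' @ 1: {3,4}
'c' @ 2: {1,2,5}  (accept∈set)
'c' @ 3: {}  — state set empty
rest 'caac' ignored (set empty)
end set {} — state 1 not in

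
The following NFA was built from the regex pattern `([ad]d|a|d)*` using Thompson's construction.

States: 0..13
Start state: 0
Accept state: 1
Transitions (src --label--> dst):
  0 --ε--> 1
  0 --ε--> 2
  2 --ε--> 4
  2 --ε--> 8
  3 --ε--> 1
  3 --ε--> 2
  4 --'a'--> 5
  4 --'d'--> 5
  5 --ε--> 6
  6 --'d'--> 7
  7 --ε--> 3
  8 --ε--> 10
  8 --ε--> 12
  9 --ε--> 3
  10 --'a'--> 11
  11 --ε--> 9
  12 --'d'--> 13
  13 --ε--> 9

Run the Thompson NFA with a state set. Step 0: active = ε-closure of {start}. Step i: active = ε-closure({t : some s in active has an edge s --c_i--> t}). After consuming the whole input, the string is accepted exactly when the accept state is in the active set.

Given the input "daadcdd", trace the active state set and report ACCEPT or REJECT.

Answer: REJECT

Trace:
initial (ε-close {0}): {0,1,2,4,8,10,12}
'd' @ 1: {1,2,3,4,5,6,8,9,10,12,13}  [accepting]
'a' @ 2: {1,2,3,4,5,6,8,9,10,11,12}  [accepting]
'a' @ 3: {1,2,3,4,5,6,8,9,10,11,12}  [accepting]
'd' @ 4: {1,2,3,4,5,6,7,8,9,10,12,13}  [accepting]
'c' @ 5: {}  — dead — no transitions
rest 'dd' ignored (set empty)
after full input: {}  (accept=1 not in)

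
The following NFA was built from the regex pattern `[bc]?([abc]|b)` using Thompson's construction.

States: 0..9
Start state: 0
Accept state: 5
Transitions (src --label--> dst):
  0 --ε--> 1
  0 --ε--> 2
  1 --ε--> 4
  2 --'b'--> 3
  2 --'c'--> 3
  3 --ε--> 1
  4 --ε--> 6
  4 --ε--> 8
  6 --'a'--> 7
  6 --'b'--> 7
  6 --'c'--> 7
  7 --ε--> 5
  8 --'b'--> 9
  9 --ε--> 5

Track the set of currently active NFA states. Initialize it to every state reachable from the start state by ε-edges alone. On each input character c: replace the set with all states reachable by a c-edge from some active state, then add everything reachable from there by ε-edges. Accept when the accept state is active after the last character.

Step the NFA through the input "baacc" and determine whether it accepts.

Answer: REJECT

Steps:
S₀ = ε-closure({0}) = {0,1,2,4,6,8}
'b' @ 1: {1,3,4,5,6,7,8,9}  (accept∈set)
'a' @ 2: {5,7}  (accept∈set)
'a' @ 3: {}  — dead — no transitions
rest 'cc' ignored (set empty)
after full input: {}  (accept=5 not in)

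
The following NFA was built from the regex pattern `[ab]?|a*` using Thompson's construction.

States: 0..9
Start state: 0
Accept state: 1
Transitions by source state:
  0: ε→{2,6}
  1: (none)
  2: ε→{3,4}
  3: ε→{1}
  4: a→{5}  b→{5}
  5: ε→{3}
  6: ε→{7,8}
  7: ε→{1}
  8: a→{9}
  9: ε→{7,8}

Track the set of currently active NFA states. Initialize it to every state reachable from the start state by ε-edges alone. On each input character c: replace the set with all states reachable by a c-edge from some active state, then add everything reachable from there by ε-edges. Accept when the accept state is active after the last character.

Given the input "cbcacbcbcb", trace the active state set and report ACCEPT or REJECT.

Answer: REJECT

Trace:
initial (ε-close {0}): {0,1,2,3,4,6,7,8}
'c' @ 1: {}  — no active states
rest 'bcacbcbcb' ignored (set empty)
final: {}; accept 1 not in set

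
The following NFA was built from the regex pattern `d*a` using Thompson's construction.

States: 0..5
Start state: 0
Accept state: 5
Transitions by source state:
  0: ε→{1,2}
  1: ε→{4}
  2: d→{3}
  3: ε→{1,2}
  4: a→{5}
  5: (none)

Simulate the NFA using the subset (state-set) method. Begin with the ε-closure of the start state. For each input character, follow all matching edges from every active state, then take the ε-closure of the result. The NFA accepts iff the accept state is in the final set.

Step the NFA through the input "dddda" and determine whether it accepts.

start: ε-closure({0}) = {0,1,2,4}
'd' @ 1: {1,2,3,4}
'd' @ 2: {1,2,3,4}
'd' @ 3: {1,2,3,4}
'd' @ 4: {1,2,3,4}
'a' @ 5: {5}  [accepting]
final: {5}; accept 5 in set

Answer: ACCEPT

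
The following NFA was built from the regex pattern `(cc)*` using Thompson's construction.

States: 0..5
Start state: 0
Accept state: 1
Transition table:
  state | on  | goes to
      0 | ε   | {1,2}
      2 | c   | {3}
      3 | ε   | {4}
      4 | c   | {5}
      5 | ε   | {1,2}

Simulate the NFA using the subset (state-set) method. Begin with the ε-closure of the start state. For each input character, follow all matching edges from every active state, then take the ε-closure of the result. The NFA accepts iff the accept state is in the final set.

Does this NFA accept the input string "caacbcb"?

S₀ = ε-closure({0}) = {0,1,2}
'c' @ 1: {3,4}
'a' @ 2: {}  — dead — no transitions
rest 'acbcb' ignored (set empty)
after full input: {}  (accept=1 not in)

Answer: REJECT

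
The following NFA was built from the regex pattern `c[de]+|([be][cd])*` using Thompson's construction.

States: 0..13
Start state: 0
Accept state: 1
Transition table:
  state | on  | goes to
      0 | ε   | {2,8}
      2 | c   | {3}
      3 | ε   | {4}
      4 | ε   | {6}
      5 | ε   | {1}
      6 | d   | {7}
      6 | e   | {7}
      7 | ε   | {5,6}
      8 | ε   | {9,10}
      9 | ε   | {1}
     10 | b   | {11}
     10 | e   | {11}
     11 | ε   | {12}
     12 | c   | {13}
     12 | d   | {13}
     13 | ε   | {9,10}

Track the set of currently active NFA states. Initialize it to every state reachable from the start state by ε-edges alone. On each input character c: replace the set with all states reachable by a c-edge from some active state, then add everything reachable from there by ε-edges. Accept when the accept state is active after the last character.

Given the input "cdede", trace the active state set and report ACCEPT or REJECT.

start: ε-closure({0}) = {0,1,2,8,9,10}
'c' @ 1: {3,4,6}
'd' @ 2: {1,5,6,7}  [accepting]
'e' @ 3: {1,5,6,7}  [accepting]
'd' @ 4: {1,5,6,7}  [accepting]
'e' @ 5: {1,5,6,7}  [accepting]
after full input: {1,5,6,7}  (accept=1 in)

Answer: ACCEPT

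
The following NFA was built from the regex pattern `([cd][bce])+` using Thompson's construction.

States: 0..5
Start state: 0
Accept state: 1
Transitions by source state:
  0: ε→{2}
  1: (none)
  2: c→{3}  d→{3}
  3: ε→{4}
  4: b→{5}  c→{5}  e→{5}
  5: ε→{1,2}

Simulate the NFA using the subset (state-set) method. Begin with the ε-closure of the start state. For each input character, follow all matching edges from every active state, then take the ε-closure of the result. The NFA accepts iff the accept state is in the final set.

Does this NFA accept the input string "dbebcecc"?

S₀ = ε-closure({0}) = {0,2}
'd' @ 1: {3,4}
'b' @ 2: {1,2,5}  [accepting]
'e' @ 3: {}  — no active states
rest 'bcecc' ignored (set empty)
final: {}; accept 1 not in set

Answer: REJECT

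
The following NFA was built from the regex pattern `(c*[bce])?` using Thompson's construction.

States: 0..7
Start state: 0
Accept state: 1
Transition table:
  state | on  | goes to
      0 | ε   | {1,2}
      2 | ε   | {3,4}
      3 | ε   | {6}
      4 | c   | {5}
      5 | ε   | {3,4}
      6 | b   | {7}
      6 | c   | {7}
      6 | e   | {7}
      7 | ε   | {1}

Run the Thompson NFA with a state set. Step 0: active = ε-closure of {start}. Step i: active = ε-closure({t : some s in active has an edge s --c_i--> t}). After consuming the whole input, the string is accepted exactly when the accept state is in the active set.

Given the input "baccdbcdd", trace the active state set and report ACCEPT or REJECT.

S₀ = ε-closure({0}) = {0,1,2,3,4,6}
'b' @ 1: {1,7}  [accepting]
'a' @ 2: {}  — dead — no transitions
rest 'ccdbcdd' ignored (set empty)
after full input: {}  (accept=1 not in)

Answer: REJECT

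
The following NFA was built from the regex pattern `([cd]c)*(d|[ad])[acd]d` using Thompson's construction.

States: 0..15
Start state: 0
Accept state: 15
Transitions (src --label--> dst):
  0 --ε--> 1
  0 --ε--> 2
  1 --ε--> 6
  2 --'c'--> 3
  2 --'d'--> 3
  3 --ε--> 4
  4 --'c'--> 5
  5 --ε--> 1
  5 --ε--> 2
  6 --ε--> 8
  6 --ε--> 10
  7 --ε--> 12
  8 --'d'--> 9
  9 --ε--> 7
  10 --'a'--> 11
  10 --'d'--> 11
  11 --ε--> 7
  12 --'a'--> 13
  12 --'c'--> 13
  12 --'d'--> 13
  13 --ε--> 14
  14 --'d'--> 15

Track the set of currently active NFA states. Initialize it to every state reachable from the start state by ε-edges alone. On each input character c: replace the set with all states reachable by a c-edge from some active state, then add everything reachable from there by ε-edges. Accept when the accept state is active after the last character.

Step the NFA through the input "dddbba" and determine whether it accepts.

Answer: REJECT

Trace:
initial (ε-close {0}): {0,1,2,6,8,10}
'd' @ 1: {3,4,7,9,11,12}
'd' @ 2: {13,14}
'd' @ 3: {15}  (accept∈set)
'b' @ 4: {}  — state set empty
rest 'ba' ignored (set empty)
end set {} — state 15 not in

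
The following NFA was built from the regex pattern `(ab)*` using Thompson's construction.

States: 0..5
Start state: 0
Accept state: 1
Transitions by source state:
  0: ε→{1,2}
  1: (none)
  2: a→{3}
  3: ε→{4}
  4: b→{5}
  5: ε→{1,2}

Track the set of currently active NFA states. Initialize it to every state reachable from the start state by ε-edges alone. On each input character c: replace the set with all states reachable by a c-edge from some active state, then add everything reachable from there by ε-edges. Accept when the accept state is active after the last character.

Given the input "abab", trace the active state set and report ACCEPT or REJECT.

Answer: ACCEPT

Trace:
S₀ = ε-closure({0}) = {0,1,2}
'a' @ 1: {3,4}
'b' @ 2: {1,2,5}  (accept∈set)
'a' @ 3: {3,4}
'b' @ 4: {1,2,5}  (accept∈set)
final: {1,2,5}; accept 1 in set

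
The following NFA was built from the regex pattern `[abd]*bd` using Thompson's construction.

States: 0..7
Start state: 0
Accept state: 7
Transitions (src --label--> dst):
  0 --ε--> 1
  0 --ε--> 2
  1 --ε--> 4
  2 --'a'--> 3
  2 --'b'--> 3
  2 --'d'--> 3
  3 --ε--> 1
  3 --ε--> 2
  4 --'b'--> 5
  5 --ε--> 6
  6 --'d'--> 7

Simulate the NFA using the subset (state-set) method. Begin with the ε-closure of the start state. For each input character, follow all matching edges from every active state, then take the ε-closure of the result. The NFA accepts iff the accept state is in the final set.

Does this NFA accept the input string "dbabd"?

S₀ = ε-closure({0}) = {0,1,2,4}
'd' @ 1: {1,2,3,4}
'b' @ 2: {1,2,3,4,5,6}
'a' @ 3: {1,2,3,4}
'b' @ 4: {1,2,3,4,5,6}
'd' @ 5: {1,2,3,4,7}  ✓accept
final: {1,2,3,4,7}; accept 7 in set

Answer: ACCEPT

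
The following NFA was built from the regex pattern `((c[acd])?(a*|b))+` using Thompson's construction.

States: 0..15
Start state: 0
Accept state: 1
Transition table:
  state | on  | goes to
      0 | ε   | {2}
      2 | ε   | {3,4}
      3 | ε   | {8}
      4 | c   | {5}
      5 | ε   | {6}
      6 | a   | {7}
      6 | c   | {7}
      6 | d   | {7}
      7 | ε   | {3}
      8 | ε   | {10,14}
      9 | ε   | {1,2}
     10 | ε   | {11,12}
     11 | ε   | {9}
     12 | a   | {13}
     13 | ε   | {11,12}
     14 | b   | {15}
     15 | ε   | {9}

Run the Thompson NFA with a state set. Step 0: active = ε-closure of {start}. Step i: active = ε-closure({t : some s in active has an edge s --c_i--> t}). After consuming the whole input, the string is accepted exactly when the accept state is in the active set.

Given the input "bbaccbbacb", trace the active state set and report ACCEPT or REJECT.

Answer: REJECT

Derivation:
S₀ = ε-closure({0}) = {0,1,2,3,4,8,9,10,11,12,14}
'b' @ 1: {1,2,3,4,8,9,10,11,12,14,15}  (accept∈set)
'b' @ 2: {1,2,3,4,8,9,10,11,12,14,15}  (accept∈set)
'a' @ 3: {1,2,3,4,8,9,10,11,12,13,14}  (accept∈set)
'c' @ 4: {5,6}
'c' @ 5: {1,2,3,4,7,8,9,10,11,12,14}  (accept∈set)
'b' @ 6: {1,2,3,4,8,9,10,11,12,14,15}  (accept∈set)
'b' @ 7: {1,2,3,4,8,9,10,11,12,14,15}  (accept∈set)
'a' @ 8: {1,2,3,4,8,9,10,11,12,13,14}  (accept∈set)
'c' @ 9: {5,6}
'b' @ 10: {}  — state set empty
final: {}; accept 1 not in set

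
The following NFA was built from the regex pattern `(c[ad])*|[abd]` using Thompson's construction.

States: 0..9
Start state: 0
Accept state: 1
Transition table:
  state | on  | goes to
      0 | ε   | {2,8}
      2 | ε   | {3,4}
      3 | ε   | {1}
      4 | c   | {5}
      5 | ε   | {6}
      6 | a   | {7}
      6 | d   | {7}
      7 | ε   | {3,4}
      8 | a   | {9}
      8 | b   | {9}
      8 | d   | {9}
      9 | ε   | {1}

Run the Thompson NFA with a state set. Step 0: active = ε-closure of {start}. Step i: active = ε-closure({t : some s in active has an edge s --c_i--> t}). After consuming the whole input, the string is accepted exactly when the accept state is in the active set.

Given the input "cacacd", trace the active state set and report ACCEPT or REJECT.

start: ε-closure({0}) = {0,1,2,3,4,8}
'c' @ 1: {5,6}
'a' @ 2: {1,3,4,7}  (accept∈set)
'c' @ 3: {5,6}
'a' @ 4: {1,3,4,7}  (accept∈set)
'c' @ 5: {5,6}
'd' @ 6: {1,3,4,7}  (accept∈set)
end set {1,3,4,7} — state 1 in

Answer: ACCEPT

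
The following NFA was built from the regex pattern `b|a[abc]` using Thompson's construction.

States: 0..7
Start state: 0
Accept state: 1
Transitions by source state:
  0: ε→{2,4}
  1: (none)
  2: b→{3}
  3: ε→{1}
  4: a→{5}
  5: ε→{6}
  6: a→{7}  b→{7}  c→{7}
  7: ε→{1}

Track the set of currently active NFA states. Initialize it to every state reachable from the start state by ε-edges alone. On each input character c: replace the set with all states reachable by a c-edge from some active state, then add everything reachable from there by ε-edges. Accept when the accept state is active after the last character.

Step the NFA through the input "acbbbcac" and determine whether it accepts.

initial (ε-close {0}): {0,2,4}
'a' @ 1: {5,6}
'c' @ 2: {1,7}  (accept∈set)
'b' @ 3: {}  — state set empty
rest 'bbcac' ignored (set empty)
final: {}; accept 1 not in set

Answer: REJECT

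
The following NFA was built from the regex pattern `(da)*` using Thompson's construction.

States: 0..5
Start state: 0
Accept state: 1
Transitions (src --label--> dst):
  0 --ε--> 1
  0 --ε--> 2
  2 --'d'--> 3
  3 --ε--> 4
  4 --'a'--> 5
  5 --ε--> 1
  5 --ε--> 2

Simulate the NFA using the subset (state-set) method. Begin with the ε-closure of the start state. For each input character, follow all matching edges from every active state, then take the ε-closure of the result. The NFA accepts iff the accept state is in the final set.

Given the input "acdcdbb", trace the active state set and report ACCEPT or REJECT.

start: ε-closure({0}) = {0,1,2}
'a' @ 1: {}  — state set empty
rest 'cdcdbb' ignored (set empty)
end set {} — state 1 not in

Answer: REJECT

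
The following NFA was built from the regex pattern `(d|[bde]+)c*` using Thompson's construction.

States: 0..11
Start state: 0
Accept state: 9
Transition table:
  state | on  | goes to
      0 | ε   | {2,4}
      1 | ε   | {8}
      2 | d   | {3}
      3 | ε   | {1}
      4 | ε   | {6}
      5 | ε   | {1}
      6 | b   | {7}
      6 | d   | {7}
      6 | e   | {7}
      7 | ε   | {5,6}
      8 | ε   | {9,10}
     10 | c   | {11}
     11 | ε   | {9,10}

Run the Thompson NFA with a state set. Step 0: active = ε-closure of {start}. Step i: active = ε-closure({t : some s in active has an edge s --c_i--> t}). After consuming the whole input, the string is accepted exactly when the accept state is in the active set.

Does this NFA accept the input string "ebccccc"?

initial (ε-close {0}): {0,2,4,6}
'e' @ 1: {1,5,6,7,8,9,10}  [accepting]
'b' @ 2: {1,5,6,7,8,9,10}  [accepting]
'c' @ 3: {9,10,11}  [accepting]
'c' @ 4: {9,10,11}  [accepting]
'c' @ 5: {9,10,11}  [accepting]
'c' @ 6: {9,10,11}  [accepting]
'c' @ 7: {9,10,11}  [accepting]
end set {9,10,11} — state 9 in

Answer: ACCEPT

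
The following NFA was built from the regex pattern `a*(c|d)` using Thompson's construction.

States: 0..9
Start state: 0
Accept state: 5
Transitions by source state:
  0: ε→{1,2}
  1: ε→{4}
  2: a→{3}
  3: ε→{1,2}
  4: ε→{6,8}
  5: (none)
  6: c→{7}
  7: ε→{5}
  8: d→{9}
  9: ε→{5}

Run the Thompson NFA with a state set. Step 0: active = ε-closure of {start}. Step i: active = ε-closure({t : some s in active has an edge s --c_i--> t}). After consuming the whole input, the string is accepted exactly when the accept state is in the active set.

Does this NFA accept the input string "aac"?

Answer: ACCEPT

Steps:
S₀ = ε-closure({0}) = {0,1,2,4,6,8}
'a' @ 1: {1,2,3,4,6,8}
'a' @ 2: {1,2,3,4,6,8}
'c' @ 3: {5,7}  [accepting]
final: {5,7}; accept 5 in set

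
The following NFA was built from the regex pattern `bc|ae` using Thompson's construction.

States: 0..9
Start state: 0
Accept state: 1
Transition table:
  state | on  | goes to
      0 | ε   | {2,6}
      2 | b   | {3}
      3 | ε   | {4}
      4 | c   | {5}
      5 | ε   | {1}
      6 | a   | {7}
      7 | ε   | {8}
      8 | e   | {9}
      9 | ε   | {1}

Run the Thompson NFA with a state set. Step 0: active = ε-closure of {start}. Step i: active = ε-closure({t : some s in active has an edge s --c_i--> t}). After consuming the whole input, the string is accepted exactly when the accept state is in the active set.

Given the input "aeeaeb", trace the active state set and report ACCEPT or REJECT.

Answer: REJECT

Steps:
S₀ = ε-closure({0}) = {0,2,6}
'a' @ 1: {7,8}
'e' @ 2: {1,9}  [accepting]
'e' @ 3: {}  — dead — no transitions
rest 'aeb' ignored (set empty)
after full input: {}  (accept=1 not in)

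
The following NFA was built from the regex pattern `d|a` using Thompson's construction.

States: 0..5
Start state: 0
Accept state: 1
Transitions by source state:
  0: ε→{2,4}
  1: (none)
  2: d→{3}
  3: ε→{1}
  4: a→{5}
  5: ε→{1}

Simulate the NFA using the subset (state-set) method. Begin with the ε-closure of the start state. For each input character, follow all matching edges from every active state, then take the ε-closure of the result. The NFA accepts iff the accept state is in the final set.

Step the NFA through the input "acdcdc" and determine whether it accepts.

Answer: REJECT

Trace:
S₀ = ε-closure({0}) = {0,2,4}
'a' @ 1: {1,5}  (accept∈set)
'c' @ 2: {}  — no active states
rest 'dcdc' ignored (set empty)
after full input: {}  (accept=1 not in)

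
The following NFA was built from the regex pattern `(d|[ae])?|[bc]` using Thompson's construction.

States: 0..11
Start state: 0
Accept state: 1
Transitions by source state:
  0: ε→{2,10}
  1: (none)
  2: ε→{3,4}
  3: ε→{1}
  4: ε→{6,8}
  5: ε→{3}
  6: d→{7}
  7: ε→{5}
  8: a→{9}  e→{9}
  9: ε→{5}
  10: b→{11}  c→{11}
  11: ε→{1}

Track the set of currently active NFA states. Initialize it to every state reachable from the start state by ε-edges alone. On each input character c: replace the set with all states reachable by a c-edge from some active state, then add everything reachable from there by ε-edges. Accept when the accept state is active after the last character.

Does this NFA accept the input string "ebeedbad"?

start: ε-closure({0}) = {0,1,2,3,4,6,8,10}
'e' @ 1: {1,3,5,9}  (accept∈set)
'b' @ 2: {}  — dead — no transitions
rest 'eedbad' ignored (set empty)
end set {} — state 1 not in

Answer: REJECT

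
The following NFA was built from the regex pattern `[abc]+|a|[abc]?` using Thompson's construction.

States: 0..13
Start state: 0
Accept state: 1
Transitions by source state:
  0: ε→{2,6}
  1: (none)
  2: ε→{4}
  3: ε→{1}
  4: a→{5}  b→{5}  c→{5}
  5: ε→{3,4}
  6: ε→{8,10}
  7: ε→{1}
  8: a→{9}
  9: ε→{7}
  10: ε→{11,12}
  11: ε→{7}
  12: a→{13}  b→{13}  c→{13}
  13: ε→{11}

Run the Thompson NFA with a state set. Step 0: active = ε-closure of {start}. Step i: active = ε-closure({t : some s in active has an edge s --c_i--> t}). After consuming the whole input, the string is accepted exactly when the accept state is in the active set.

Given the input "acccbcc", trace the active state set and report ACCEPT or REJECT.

S₀ = ε-closure({0}) = {0,1,2,4,6,7,8,10,11,12}
'a' @ 1: {1,3,4,5,7,9,11,13}  [accepting]
'c' @ 2: {1,3,4,5}  [accepting]
'c' @ 3: {1,3,4,5}  [accepting]
'c' @ 4: {1,3,4,5}  [accepting]
'b' @ 5: {1,3,4,5}  [accepting]
'c' @ 6: {1,3,4,5}  [accepting]
'c' @ 7: {1,3,4,5}  [accepting]
after full input: {1,3,4,5}  (accept=1 in)

Answer: ACCEPT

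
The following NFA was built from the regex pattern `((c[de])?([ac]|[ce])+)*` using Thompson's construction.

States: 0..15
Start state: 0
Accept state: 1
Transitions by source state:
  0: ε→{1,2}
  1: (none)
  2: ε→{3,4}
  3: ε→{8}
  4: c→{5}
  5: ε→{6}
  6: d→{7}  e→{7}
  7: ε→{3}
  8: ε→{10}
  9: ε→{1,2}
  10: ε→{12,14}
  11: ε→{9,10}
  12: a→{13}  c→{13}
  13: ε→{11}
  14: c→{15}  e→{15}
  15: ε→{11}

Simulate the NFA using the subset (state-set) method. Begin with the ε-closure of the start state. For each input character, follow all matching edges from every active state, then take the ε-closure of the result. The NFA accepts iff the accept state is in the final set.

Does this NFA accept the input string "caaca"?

S₀ = ε-closure({0}) = {0,1,2,3,4,8,10,12,14}
'c' @ 1: {1,2,3,4,5,6,8,9,10,11,12,13,14,15}  ✓accept
'a' @ 2: {1,2,3,4,8,9,10,11,12,13,14}  ✓accept
'a' @ 3: {1,2,3,4,8,9,10,11,12,13,14}  ✓accept
'c' @ 4: {1,2,3,4,5,6,8,9,10,11,12,13,14,15}  ✓accept
'a' @ 5: {1,2,3,4,8,9,10,11,12,13,14}  ✓accept
end set {1,2,3,4,8,9,10,11,12,13,14} — state 1 in

Answer: ACCEPT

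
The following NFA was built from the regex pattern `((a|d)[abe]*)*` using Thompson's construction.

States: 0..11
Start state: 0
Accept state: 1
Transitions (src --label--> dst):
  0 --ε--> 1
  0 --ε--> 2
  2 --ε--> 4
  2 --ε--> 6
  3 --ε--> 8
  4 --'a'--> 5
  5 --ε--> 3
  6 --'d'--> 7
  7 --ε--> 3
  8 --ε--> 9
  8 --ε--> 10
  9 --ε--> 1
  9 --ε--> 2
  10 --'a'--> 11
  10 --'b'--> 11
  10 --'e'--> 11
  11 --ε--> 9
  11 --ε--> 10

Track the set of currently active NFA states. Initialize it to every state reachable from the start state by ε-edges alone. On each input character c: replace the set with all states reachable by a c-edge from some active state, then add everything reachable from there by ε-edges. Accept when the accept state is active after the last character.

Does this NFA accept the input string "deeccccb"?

Answer: REJECT

Derivation:
initial (ε-close {0}): {0,1,2,4,6}
'd' @ 1: {1,2,3,4,6,7,8,9,10}  [accepting]
'e' @ 2: {1,2,4,6,9,10,11}  [accepting]
'e' @ 3: {1,2,4,6,9,10,11}  [accepting]
'c' @ 4: {}  — state set empty
rest 'cccb' ignored (set empty)
end set {} — state 1 not in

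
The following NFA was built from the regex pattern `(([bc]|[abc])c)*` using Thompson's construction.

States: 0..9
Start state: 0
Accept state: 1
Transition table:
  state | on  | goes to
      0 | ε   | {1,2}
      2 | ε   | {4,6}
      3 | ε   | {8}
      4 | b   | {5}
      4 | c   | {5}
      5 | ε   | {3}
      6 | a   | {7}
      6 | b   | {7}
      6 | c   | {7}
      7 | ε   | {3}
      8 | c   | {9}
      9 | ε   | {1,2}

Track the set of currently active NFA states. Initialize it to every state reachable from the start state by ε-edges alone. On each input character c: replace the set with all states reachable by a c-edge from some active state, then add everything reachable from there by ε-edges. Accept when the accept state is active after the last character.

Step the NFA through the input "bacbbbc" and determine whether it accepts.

start: ε-closure({0}) = {0,1,2,4,6}
'b' @ 1: {3,5,7,8}
'a' @ 2: {}  — no active states
rest 'cbbbc' ignored (set empty)
end set {} — state 1 not in

Answer: REJECT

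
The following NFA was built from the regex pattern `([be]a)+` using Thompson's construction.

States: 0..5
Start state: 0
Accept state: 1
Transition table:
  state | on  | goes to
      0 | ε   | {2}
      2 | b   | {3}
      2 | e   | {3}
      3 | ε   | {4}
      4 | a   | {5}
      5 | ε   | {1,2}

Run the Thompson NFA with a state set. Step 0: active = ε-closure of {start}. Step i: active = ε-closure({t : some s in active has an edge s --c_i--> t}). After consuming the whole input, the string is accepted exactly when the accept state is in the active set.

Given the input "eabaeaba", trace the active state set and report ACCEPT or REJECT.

start: ε-closure({0}) = {0,2}
'e' @ 1: {3,4}
'a' @ 2: {1,2,5}  ✓accept
'b' @ 3: {3,4}
'a' @ 4: {1,2,5}  ✓accept
'e' @ 5: {3,4}
'a' @ 6: {1,2,5}  ✓accept
'b' @ 7: {3,4}
'a' @ 8: {1,2,5}  ✓accept
final: {1,2,5}; accept 1 in set

Answer: ACCEPT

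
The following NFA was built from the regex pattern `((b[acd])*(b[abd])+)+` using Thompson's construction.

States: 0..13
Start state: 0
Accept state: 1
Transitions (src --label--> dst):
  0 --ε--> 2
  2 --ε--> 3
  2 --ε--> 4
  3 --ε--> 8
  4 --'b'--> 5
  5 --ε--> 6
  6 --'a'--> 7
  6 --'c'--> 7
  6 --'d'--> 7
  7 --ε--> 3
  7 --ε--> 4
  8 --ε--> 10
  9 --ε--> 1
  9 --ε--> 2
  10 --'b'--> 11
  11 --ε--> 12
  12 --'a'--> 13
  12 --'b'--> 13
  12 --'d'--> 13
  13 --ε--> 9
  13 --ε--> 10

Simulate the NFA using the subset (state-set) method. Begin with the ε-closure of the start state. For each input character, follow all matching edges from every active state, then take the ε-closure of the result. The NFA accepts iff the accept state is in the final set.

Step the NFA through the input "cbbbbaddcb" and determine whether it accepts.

start: ε-closure({0}) = {0,2,3,4,8,10}
'c' @ 1: {}  — state set empty
rest 'bbbbaddcb' ignored (set empty)
after full input: {}  (accept=1 not in)

Answer: REJECT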